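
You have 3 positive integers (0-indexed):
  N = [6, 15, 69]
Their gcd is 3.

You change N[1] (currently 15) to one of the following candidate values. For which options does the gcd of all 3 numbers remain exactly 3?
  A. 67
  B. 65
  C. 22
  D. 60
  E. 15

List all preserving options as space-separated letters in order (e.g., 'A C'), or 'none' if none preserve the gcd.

Old gcd = 3; gcd of others (without N[1]) = 3
New gcd for candidate v: gcd(3, v). Preserves old gcd iff gcd(3, v) = 3.
  Option A: v=67, gcd(3,67)=1 -> changes
  Option B: v=65, gcd(3,65)=1 -> changes
  Option C: v=22, gcd(3,22)=1 -> changes
  Option D: v=60, gcd(3,60)=3 -> preserves
  Option E: v=15, gcd(3,15)=3 -> preserves

Answer: D E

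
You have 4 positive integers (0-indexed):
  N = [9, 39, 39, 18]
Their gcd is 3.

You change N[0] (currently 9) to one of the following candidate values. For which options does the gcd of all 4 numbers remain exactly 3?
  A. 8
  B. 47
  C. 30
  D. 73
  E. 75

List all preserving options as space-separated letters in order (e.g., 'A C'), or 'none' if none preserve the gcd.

Answer: C E

Derivation:
Old gcd = 3; gcd of others (without N[0]) = 3
New gcd for candidate v: gcd(3, v). Preserves old gcd iff gcd(3, v) = 3.
  Option A: v=8, gcd(3,8)=1 -> changes
  Option B: v=47, gcd(3,47)=1 -> changes
  Option C: v=30, gcd(3,30)=3 -> preserves
  Option D: v=73, gcd(3,73)=1 -> changes
  Option E: v=75, gcd(3,75)=3 -> preserves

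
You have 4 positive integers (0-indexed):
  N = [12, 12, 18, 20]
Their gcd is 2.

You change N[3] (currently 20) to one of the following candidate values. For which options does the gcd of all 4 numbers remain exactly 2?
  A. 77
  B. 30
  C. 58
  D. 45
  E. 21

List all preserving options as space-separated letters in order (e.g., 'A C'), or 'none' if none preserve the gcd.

Answer: C

Derivation:
Old gcd = 2; gcd of others (without N[3]) = 6
New gcd for candidate v: gcd(6, v). Preserves old gcd iff gcd(6, v) = 2.
  Option A: v=77, gcd(6,77)=1 -> changes
  Option B: v=30, gcd(6,30)=6 -> changes
  Option C: v=58, gcd(6,58)=2 -> preserves
  Option D: v=45, gcd(6,45)=3 -> changes
  Option E: v=21, gcd(6,21)=3 -> changes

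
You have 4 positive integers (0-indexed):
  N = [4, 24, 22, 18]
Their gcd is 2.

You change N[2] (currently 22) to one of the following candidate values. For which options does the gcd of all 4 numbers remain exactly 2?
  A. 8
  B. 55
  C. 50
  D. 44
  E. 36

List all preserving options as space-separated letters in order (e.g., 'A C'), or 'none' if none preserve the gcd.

Answer: A C D E

Derivation:
Old gcd = 2; gcd of others (without N[2]) = 2
New gcd for candidate v: gcd(2, v). Preserves old gcd iff gcd(2, v) = 2.
  Option A: v=8, gcd(2,8)=2 -> preserves
  Option B: v=55, gcd(2,55)=1 -> changes
  Option C: v=50, gcd(2,50)=2 -> preserves
  Option D: v=44, gcd(2,44)=2 -> preserves
  Option E: v=36, gcd(2,36)=2 -> preserves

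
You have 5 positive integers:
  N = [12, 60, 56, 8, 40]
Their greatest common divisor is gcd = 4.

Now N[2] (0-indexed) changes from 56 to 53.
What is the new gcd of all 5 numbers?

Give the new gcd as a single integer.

Numbers: [12, 60, 56, 8, 40], gcd = 4
Change: index 2, 56 -> 53
gcd of the OTHER numbers (without index 2): gcd([12, 60, 8, 40]) = 4
New gcd = gcd(g_others, new_val) = gcd(4, 53) = 1

Answer: 1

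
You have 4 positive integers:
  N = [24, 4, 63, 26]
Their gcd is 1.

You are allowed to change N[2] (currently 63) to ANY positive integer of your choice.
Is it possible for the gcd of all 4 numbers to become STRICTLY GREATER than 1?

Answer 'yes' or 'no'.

Answer: yes

Derivation:
Current gcd = 1
gcd of all OTHER numbers (without N[2]=63): gcd([24, 4, 26]) = 2
The new gcd after any change is gcd(2, new_value).
This can be at most 2.
Since 2 > old gcd 1, the gcd CAN increase (e.g., set N[2] = 2).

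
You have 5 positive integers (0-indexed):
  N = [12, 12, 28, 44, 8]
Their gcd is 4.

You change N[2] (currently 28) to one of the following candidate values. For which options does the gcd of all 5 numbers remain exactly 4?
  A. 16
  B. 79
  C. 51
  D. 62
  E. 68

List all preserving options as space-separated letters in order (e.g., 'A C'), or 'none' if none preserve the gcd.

Answer: A E

Derivation:
Old gcd = 4; gcd of others (without N[2]) = 4
New gcd for candidate v: gcd(4, v). Preserves old gcd iff gcd(4, v) = 4.
  Option A: v=16, gcd(4,16)=4 -> preserves
  Option B: v=79, gcd(4,79)=1 -> changes
  Option C: v=51, gcd(4,51)=1 -> changes
  Option D: v=62, gcd(4,62)=2 -> changes
  Option E: v=68, gcd(4,68)=4 -> preserves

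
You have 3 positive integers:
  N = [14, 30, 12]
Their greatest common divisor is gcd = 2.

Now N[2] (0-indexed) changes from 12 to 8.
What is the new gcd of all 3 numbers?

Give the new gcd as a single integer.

Numbers: [14, 30, 12], gcd = 2
Change: index 2, 12 -> 8
gcd of the OTHER numbers (without index 2): gcd([14, 30]) = 2
New gcd = gcd(g_others, new_val) = gcd(2, 8) = 2

Answer: 2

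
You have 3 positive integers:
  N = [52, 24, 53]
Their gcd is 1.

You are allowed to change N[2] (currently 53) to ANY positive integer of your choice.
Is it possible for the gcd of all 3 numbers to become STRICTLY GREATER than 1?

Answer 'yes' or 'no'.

Current gcd = 1
gcd of all OTHER numbers (without N[2]=53): gcd([52, 24]) = 4
The new gcd after any change is gcd(4, new_value).
This can be at most 4.
Since 4 > old gcd 1, the gcd CAN increase (e.g., set N[2] = 4).

Answer: yes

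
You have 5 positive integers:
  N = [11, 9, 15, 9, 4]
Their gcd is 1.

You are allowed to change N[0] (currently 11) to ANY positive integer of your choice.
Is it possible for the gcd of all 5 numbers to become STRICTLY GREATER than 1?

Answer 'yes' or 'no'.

Current gcd = 1
gcd of all OTHER numbers (without N[0]=11): gcd([9, 15, 9, 4]) = 1
The new gcd after any change is gcd(1, new_value).
This can be at most 1.
Since 1 = old gcd 1, the gcd can only stay the same or decrease.

Answer: no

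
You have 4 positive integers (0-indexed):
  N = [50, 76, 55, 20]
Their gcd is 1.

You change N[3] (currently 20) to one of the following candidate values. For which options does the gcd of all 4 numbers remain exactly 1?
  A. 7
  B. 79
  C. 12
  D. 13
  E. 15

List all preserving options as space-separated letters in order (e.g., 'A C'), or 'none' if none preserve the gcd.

Answer: A B C D E

Derivation:
Old gcd = 1; gcd of others (without N[3]) = 1
New gcd for candidate v: gcd(1, v). Preserves old gcd iff gcd(1, v) = 1.
  Option A: v=7, gcd(1,7)=1 -> preserves
  Option B: v=79, gcd(1,79)=1 -> preserves
  Option C: v=12, gcd(1,12)=1 -> preserves
  Option D: v=13, gcd(1,13)=1 -> preserves
  Option E: v=15, gcd(1,15)=1 -> preserves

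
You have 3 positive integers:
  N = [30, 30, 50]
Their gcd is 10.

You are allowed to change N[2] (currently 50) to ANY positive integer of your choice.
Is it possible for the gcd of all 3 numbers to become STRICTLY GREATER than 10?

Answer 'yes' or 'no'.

Answer: yes

Derivation:
Current gcd = 10
gcd of all OTHER numbers (without N[2]=50): gcd([30, 30]) = 30
The new gcd after any change is gcd(30, new_value).
This can be at most 30.
Since 30 > old gcd 10, the gcd CAN increase (e.g., set N[2] = 30).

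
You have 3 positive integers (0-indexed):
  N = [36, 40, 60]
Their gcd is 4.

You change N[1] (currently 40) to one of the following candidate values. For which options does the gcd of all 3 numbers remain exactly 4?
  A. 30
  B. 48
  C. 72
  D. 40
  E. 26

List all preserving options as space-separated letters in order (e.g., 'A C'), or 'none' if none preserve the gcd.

Answer: D

Derivation:
Old gcd = 4; gcd of others (without N[1]) = 12
New gcd for candidate v: gcd(12, v). Preserves old gcd iff gcd(12, v) = 4.
  Option A: v=30, gcd(12,30)=6 -> changes
  Option B: v=48, gcd(12,48)=12 -> changes
  Option C: v=72, gcd(12,72)=12 -> changes
  Option D: v=40, gcd(12,40)=4 -> preserves
  Option E: v=26, gcd(12,26)=2 -> changes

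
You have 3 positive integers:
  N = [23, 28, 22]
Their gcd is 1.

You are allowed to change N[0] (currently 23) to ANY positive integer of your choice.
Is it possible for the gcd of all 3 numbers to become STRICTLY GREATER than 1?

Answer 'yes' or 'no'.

Answer: yes

Derivation:
Current gcd = 1
gcd of all OTHER numbers (without N[0]=23): gcd([28, 22]) = 2
The new gcd after any change is gcd(2, new_value).
This can be at most 2.
Since 2 > old gcd 1, the gcd CAN increase (e.g., set N[0] = 2).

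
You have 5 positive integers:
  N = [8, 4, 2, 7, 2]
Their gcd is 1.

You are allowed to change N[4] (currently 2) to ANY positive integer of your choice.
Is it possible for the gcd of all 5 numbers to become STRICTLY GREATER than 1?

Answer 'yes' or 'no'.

Answer: no

Derivation:
Current gcd = 1
gcd of all OTHER numbers (without N[4]=2): gcd([8, 4, 2, 7]) = 1
The new gcd after any change is gcd(1, new_value).
This can be at most 1.
Since 1 = old gcd 1, the gcd can only stay the same or decrease.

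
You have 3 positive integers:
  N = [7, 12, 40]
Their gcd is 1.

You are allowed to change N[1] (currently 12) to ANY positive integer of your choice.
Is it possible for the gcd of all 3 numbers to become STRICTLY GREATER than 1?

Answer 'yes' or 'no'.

Answer: no

Derivation:
Current gcd = 1
gcd of all OTHER numbers (without N[1]=12): gcd([7, 40]) = 1
The new gcd after any change is gcd(1, new_value).
This can be at most 1.
Since 1 = old gcd 1, the gcd can only stay the same or decrease.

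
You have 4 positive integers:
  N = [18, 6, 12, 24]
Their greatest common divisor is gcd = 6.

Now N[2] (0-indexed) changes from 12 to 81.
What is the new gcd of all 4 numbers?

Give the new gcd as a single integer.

Numbers: [18, 6, 12, 24], gcd = 6
Change: index 2, 12 -> 81
gcd of the OTHER numbers (without index 2): gcd([18, 6, 24]) = 6
New gcd = gcd(g_others, new_val) = gcd(6, 81) = 3

Answer: 3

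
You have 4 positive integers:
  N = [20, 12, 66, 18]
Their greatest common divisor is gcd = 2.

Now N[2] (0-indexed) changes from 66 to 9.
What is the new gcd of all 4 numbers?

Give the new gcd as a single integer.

Answer: 1

Derivation:
Numbers: [20, 12, 66, 18], gcd = 2
Change: index 2, 66 -> 9
gcd of the OTHER numbers (without index 2): gcd([20, 12, 18]) = 2
New gcd = gcd(g_others, new_val) = gcd(2, 9) = 1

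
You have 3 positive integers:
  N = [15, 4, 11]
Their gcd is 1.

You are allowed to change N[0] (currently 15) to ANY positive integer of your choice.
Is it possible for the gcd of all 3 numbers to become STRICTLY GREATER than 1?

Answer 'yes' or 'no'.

Answer: no

Derivation:
Current gcd = 1
gcd of all OTHER numbers (without N[0]=15): gcd([4, 11]) = 1
The new gcd after any change is gcd(1, new_value).
This can be at most 1.
Since 1 = old gcd 1, the gcd can only stay the same or decrease.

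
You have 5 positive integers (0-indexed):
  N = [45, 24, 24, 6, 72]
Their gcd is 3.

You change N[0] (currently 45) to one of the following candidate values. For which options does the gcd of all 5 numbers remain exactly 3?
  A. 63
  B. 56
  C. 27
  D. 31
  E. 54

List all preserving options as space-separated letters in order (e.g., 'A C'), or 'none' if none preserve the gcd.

Answer: A C

Derivation:
Old gcd = 3; gcd of others (without N[0]) = 6
New gcd for candidate v: gcd(6, v). Preserves old gcd iff gcd(6, v) = 3.
  Option A: v=63, gcd(6,63)=3 -> preserves
  Option B: v=56, gcd(6,56)=2 -> changes
  Option C: v=27, gcd(6,27)=3 -> preserves
  Option D: v=31, gcd(6,31)=1 -> changes
  Option E: v=54, gcd(6,54)=6 -> changes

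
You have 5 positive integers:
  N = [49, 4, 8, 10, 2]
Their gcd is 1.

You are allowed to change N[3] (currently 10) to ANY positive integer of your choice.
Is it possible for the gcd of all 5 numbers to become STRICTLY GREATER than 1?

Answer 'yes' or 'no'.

Answer: no

Derivation:
Current gcd = 1
gcd of all OTHER numbers (without N[3]=10): gcd([49, 4, 8, 2]) = 1
The new gcd after any change is gcd(1, new_value).
This can be at most 1.
Since 1 = old gcd 1, the gcd can only stay the same or decrease.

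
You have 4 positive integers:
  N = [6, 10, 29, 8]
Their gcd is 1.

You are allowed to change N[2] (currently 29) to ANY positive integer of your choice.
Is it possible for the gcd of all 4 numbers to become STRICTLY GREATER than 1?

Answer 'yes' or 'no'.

Current gcd = 1
gcd of all OTHER numbers (without N[2]=29): gcd([6, 10, 8]) = 2
The new gcd after any change is gcd(2, new_value).
This can be at most 2.
Since 2 > old gcd 1, the gcd CAN increase (e.g., set N[2] = 2).

Answer: yes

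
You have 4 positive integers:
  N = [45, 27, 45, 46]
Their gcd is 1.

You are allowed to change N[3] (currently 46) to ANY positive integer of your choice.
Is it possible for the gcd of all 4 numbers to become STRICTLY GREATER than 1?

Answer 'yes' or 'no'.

Answer: yes

Derivation:
Current gcd = 1
gcd of all OTHER numbers (without N[3]=46): gcd([45, 27, 45]) = 9
The new gcd after any change is gcd(9, new_value).
This can be at most 9.
Since 9 > old gcd 1, the gcd CAN increase (e.g., set N[3] = 9).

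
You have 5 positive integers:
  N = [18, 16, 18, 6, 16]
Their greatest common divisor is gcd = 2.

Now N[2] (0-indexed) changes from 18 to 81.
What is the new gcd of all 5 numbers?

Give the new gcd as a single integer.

Numbers: [18, 16, 18, 6, 16], gcd = 2
Change: index 2, 18 -> 81
gcd of the OTHER numbers (without index 2): gcd([18, 16, 6, 16]) = 2
New gcd = gcd(g_others, new_val) = gcd(2, 81) = 1

Answer: 1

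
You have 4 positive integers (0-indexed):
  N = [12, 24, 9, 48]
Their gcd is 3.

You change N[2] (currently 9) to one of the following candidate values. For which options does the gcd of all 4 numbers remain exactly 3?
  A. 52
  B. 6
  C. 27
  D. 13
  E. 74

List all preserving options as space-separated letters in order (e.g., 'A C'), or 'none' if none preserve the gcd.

Answer: C

Derivation:
Old gcd = 3; gcd of others (without N[2]) = 12
New gcd for candidate v: gcd(12, v). Preserves old gcd iff gcd(12, v) = 3.
  Option A: v=52, gcd(12,52)=4 -> changes
  Option B: v=6, gcd(12,6)=6 -> changes
  Option C: v=27, gcd(12,27)=3 -> preserves
  Option D: v=13, gcd(12,13)=1 -> changes
  Option E: v=74, gcd(12,74)=2 -> changes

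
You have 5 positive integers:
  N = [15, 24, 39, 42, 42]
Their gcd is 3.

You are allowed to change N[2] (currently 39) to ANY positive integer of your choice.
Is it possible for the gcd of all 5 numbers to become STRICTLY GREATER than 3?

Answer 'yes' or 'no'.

Current gcd = 3
gcd of all OTHER numbers (without N[2]=39): gcd([15, 24, 42, 42]) = 3
The new gcd after any change is gcd(3, new_value).
This can be at most 3.
Since 3 = old gcd 3, the gcd can only stay the same or decrease.

Answer: no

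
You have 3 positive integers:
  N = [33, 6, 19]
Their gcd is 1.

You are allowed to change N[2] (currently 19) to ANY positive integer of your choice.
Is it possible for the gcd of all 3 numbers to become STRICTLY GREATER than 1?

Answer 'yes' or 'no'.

Answer: yes

Derivation:
Current gcd = 1
gcd of all OTHER numbers (without N[2]=19): gcd([33, 6]) = 3
The new gcd after any change is gcd(3, new_value).
This can be at most 3.
Since 3 > old gcd 1, the gcd CAN increase (e.g., set N[2] = 3).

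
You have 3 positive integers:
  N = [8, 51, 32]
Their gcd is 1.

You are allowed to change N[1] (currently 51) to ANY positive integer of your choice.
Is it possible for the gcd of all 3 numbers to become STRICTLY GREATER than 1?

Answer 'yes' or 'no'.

Current gcd = 1
gcd of all OTHER numbers (without N[1]=51): gcd([8, 32]) = 8
The new gcd after any change is gcd(8, new_value).
This can be at most 8.
Since 8 > old gcd 1, the gcd CAN increase (e.g., set N[1] = 8).

Answer: yes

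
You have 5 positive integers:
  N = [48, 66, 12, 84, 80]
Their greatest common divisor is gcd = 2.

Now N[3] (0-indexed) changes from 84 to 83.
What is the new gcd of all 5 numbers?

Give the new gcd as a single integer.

Numbers: [48, 66, 12, 84, 80], gcd = 2
Change: index 3, 84 -> 83
gcd of the OTHER numbers (without index 3): gcd([48, 66, 12, 80]) = 2
New gcd = gcd(g_others, new_val) = gcd(2, 83) = 1

Answer: 1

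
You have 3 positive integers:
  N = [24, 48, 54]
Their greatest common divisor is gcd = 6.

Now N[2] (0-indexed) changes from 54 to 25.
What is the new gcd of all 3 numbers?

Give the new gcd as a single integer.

Numbers: [24, 48, 54], gcd = 6
Change: index 2, 54 -> 25
gcd of the OTHER numbers (without index 2): gcd([24, 48]) = 24
New gcd = gcd(g_others, new_val) = gcd(24, 25) = 1

Answer: 1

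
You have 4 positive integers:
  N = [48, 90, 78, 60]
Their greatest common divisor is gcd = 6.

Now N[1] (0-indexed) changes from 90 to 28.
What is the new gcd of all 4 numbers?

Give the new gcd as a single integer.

Answer: 2

Derivation:
Numbers: [48, 90, 78, 60], gcd = 6
Change: index 1, 90 -> 28
gcd of the OTHER numbers (without index 1): gcd([48, 78, 60]) = 6
New gcd = gcd(g_others, new_val) = gcd(6, 28) = 2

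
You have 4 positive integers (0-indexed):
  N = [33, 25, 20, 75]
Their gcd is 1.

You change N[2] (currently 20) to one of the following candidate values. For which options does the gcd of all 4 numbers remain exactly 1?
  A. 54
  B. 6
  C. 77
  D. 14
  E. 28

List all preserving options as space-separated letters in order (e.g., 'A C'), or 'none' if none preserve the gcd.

Answer: A B C D E

Derivation:
Old gcd = 1; gcd of others (without N[2]) = 1
New gcd for candidate v: gcd(1, v). Preserves old gcd iff gcd(1, v) = 1.
  Option A: v=54, gcd(1,54)=1 -> preserves
  Option B: v=6, gcd(1,6)=1 -> preserves
  Option C: v=77, gcd(1,77)=1 -> preserves
  Option D: v=14, gcd(1,14)=1 -> preserves
  Option E: v=28, gcd(1,28)=1 -> preserves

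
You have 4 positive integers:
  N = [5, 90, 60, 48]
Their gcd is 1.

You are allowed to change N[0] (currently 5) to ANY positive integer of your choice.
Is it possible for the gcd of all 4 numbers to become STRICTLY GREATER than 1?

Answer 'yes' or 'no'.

Current gcd = 1
gcd of all OTHER numbers (without N[0]=5): gcd([90, 60, 48]) = 6
The new gcd after any change is gcd(6, new_value).
This can be at most 6.
Since 6 > old gcd 1, the gcd CAN increase (e.g., set N[0] = 6).

Answer: yes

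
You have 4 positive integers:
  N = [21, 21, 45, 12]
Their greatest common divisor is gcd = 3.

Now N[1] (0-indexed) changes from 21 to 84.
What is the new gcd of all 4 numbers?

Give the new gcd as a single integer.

Answer: 3

Derivation:
Numbers: [21, 21, 45, 12], gcd = 3
Change: index 1, 21 -> 84
gcd of the OTHER numbers (without index 1): gcd([21, 45, 12]) = 3
New gcd = gcd(g_others, new_val) = gcd(3, 84) = 3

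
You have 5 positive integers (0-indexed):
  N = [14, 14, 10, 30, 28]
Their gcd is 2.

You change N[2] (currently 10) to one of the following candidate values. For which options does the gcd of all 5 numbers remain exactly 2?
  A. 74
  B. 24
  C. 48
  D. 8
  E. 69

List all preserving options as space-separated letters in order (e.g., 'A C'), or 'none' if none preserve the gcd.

Answer: A B C D

Derivation:
Old gcd = 2; gcd of others (without N[2]) = 2
New gcd for candidate v: gcd(2, v). Preserves old gcd iff gcd(2, v) = 2.
  Option A: v=74, gcd(2,74)=2 -> preserves
  Option B: v=24, gcd(2,24)=2 -> preserves
  Option C: v=48, gcd(2,48)=2 -> preserves
  Option D: v=8, gcd(2,8)=2 -> preserves
  Option E: v=69, gcd(2,69)=1 -> changes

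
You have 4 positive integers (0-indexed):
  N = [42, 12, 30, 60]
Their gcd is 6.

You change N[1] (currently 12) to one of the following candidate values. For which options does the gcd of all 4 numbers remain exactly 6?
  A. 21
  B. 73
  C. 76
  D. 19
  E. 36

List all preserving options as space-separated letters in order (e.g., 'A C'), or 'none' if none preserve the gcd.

Old gcd = 6; gcd of others (without N[1]) = 6
New gcd for candidate v: gcd(6, v). Preserves old gcd iff gcd(6, v) = 6.
  Option A: v=21, gcd(6,21)=3 -> changes
  Option B: v=73, gcd(6,73)=1 -> changes
  Option C: v=76, gcd(6,76)=2 -> changes
  Option D: v=19, gcd(6,19)=1 -> changes
  Option E: v=36, gcd(6,36)=6 -> preserves

Answer: E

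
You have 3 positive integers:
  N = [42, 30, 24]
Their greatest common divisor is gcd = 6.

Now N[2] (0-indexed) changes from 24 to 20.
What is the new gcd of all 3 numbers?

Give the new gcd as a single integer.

Answer: 2

Derivation:
Numbers: [42, 30, 24], gcd = 6
Change: index 2, 24 -> 20
gcd of the OTHER numbers (without index 2): gcd([42, 30]) = 6
New gcd = gcd(g_others, new_val) = gcd(6, 20) = 2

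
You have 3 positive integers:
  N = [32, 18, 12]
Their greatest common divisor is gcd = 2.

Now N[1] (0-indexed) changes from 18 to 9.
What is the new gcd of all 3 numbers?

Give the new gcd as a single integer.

Answer: 1

Derivation:
Numbers: [32, 18, 12], gcd = 2
Change: index 1, 18 -> 9
gcd of the OTHER numbers (without index 1): gcd([32, 12]) = 4
New gcd = gcd(g_others, new_val) = gcd(4, 9) = 1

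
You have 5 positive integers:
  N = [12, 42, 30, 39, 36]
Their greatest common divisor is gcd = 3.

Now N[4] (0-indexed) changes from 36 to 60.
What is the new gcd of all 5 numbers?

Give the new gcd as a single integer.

Numbers: [12, 42, 30, 39, 36], gcd = 3
Change: index 4, 36 -> 60
gcd of the OTHER numbers (without index 4): gcd([12, 42, 30, 39]) = 3
New gcd = gcd(g_others, new_val) = gcd(3, 60) = 3

Answer: 3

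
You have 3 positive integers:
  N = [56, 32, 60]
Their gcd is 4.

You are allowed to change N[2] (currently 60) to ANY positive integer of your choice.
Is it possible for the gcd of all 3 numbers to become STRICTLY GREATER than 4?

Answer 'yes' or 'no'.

Current gcd = 4
gcd of all OTHER numbers (without N[2]=60): gcd([56, 32]) = 8
The new gcd after any change is gcd(8, new_value).
This can be at most 8.
Since 8 > old gcd 4, the gcd CAN increase (e.g., set N[2] = 8).

Answer: yes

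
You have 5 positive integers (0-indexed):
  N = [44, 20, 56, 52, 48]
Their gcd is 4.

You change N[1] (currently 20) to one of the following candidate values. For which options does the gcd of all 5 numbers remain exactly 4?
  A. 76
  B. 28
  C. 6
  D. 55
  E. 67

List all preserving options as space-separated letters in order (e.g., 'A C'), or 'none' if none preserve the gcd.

Answer: A B

Derivation:
Old gcd = 4; gcd of others (without N[1]) = 4
New gcd for candidate v: gcd(4, v). Preserves old gcd iff gcd(4, v) = 4.
  Option A: v=76, gcd(4,76)=4 -> preserves
  Option B: v=28, gcd(4,28)=4 -> preserves
  Option C: v=6, gcd(4,6)=2 -> changes
  Option D: v=55, gcd(4,55)=1 -> changes
  Option E: v=67, gcd(4,67)=1 -> changes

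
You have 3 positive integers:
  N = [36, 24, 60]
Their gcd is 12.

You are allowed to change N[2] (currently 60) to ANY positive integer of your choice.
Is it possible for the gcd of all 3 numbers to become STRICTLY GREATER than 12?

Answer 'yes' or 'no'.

Current gcd = 12
gcd of all OTHER numbers (without N[2]=60): gcd([36, 24]) = 12
The new gcd after any change is gcd(12, new_value).
This can be at most 12.
Since 12 = old gcd 12, the gcd can only stay the same or decrease.

Answer: no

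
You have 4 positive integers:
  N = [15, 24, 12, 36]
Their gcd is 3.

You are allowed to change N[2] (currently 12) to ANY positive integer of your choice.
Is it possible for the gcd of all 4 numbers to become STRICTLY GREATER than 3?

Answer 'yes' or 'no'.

Answer: no

Derivation:
Current gcd = 3
gcd of all OTHER numbers (without N[2]=12): gcd([15, 24, 36]) = 3
The new gcd after any change is gcd(3, new_value).
This can be at most 3.
Since 3 = old gcd 3, the gcd can only stay the same or decrease.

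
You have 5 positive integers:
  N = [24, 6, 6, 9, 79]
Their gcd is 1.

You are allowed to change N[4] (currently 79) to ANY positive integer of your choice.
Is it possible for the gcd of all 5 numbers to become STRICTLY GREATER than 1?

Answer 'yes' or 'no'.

Answer: yes

Derivation:
Current gcd = 1
gcd of all OTHER numbers (without N[4]=79): gcd([24, 6, 6, 9]) = 3
The new gcd after any change is gcd(3, new_value).
This can be at most 3.
Since 3 > old gcd 1, the gcd CAN increase (e.g., set N[4] = 3).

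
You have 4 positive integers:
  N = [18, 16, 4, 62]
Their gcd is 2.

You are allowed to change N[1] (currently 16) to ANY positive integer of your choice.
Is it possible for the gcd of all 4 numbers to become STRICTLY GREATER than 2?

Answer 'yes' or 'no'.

Current gcd = 2
gcd of all OTHER numbers (without N[1]=16): gcd([18, 4, 62]) = 2
The new gcd after any change is gcd(2, new_value).
This can be at most 2.
Since 2 = old gcd 2, the gcd can only stay the same or decrease.

Answer: no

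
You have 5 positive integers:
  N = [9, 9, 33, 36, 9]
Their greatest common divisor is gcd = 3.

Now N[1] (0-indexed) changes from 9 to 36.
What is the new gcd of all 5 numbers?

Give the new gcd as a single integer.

Answer: 3

Derivation:
Numbers: [9, 9, 33, 36, 9], gcd = 3
Change: index 1, 9 -> 36
gcd of the OTHER numbers (without index 1): gcd([9, 33, 36, 9]) = 3
New gcd = gcd(g_others, new_val) = gcd(3, 36) = 3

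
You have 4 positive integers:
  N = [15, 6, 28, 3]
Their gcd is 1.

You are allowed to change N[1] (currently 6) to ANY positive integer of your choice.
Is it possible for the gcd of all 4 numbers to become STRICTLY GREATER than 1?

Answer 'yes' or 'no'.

Answer: no

Derivation:
Current gcd = 1
gcd of all OTHER numbers (without N[1]=6): gcd([15, 28, 3]) = 1
The new gcd after any change is gcd(1, new_value).
This can be at most 1.
Since 1 = old gcd 1, the gcd can only stay the same or decrease.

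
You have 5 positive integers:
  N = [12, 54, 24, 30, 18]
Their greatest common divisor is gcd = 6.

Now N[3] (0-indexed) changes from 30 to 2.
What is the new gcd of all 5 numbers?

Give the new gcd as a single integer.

Answer: 2

Derivation:
Numbers: [12, 54, 24, 30, 18], gcd = 6
Change: index 3, 30 -> 2
gcd of the OTHER numbers (without index 3): gcd([12, 54, 24, 18]) = 6
New gcd = gcd(g_others, new_val) = gcd(6, 2) = 2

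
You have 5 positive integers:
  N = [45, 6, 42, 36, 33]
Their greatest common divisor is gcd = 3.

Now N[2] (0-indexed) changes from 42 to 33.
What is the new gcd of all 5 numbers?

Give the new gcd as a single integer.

Answer: 3

Derivation:
Numbers: [45, 6, 42, 36, 33], gcd = 3
Change: index 2, 42 -> 33
gcd of the OTHER numbers (without index 2): gcd([45, 6, 36, 33]) = 3
New gcd = gcd(g_others, new_val) = gcd(3, 33) = 3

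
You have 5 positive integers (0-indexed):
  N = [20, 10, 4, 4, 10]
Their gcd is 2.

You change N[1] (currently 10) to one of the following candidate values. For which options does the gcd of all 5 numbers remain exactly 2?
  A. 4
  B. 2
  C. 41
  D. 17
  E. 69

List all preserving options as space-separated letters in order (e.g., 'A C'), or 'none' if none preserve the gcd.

Answer: A B

Derivation:
Old gcd = 2; gcd of others (without N[1]) = 2
New gcd for candidate v: gcd(2, v). Preserves old gcd iff gcd(2, v) = 2.
  Option A: v=4, gcd(2,4)=2 -> preserves
  Option B: v=2, gcd(2,2)=2 -> preserves
  Option C: v=41, gcd(2,41)=1 -> changes
  Option D: v=17, gcd(2,17)=1 -> changes
  Option E: v=69, gcd(2,69)=1 -> changes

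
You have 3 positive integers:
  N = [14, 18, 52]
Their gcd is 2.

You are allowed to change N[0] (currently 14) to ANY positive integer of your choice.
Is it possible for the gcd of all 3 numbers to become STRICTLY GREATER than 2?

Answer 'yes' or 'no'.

Current gcd = 2
gcd of all OTHER numbers (without N[0]=14): gcd([18, 52]) = 2
The new gcd after any change is gcd(2, new_value).
This can be at most 2.
Since 2 = old gcd 2, the gcd can only stay the same or decrease.

Answer: no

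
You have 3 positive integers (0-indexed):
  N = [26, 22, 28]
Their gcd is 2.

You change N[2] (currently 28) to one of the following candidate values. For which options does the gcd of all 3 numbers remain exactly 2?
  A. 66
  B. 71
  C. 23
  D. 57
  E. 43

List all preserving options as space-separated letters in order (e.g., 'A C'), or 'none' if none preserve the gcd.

Answer: A

Derivation:
Old gcd = 2; gcd of others (without N[2]) = 2
New gcd for candidate v: gcd(2, v). Preserves old gcd iff gcd(2, v) = 2.
  Option A: v=66, gcd(2,66)=2 -> preserves
  Option B: v=71, gcd(2,71)=1 -> changes
  Option C: v=23, gcd(2,23)=1 -> changes
  Option D: v=57, gcd(2,57)=1 -> changes
  Option E: v=43, gcd(2,43)=1 -> changes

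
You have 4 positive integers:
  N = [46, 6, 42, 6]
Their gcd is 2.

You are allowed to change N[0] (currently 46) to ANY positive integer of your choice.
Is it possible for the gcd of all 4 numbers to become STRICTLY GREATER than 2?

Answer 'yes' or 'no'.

Answer: yes

Derivation:
Current gcd = 2
gcd of all OTHER numbers (without N[0]=46): gcd([6, 42, 6]) = 6
The new gcd after any change is gcd(6, new_value).
This can be at most 6.
Since 6 > old gcd 2, the gcd CAN increase (e.g., set N[0] = 6).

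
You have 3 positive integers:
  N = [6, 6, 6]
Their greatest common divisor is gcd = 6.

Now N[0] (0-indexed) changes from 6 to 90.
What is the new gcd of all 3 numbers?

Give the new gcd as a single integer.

Answer: 6

Derivation:
Numbers: [6, 6, 6], gcd = 6
Change: index 0, 6 -> 90
gcd of the OTHER numbers (without index 0): gcd([6, 6]) = 6
New gcd = gcd(g_others, new_val) = gcd(6, 90) = 6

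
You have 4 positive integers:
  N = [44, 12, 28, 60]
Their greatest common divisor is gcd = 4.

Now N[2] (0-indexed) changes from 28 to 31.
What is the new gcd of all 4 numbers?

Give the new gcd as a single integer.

Answer: 1

Derivation:
Numbers: [44, 12, 28, 60], gcd = 4
Change: index 2, 28 -> 31
gcd of the OTHER numbers (without index 2): gcd([44, 12, 60]) = 4
New gcd = gcd(g_others, new_val) = gcd(4, 31) = 1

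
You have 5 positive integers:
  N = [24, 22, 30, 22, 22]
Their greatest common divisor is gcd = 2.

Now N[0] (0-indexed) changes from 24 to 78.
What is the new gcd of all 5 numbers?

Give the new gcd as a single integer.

Answer: 2

Derivation:
Numbers: [24, 22, 30, 22, 22], gcd = 2
Change: index 0, 24 -> 78
gcd of the OTHER numbers (without index 0): gcd([22, 30, 22, 22]) = 2
New gcd = gcd(g_others, new_val) = gcd(2, 78) = 2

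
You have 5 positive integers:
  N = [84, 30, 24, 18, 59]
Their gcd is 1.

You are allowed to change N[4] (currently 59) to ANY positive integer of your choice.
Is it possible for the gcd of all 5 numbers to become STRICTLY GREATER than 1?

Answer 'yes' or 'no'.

Answer: yes

Derivation:
Current gcd = 1
gcd of all OTHER numbers (without N[4]=59): gcd([84, 30, 24, 18]) = 6
The new gcd after any change is gcd(6, new_value).
This can be at most 6.
Since 6 > old gcd 1, the gcd CAN increase (e.g., set N[4] = 6).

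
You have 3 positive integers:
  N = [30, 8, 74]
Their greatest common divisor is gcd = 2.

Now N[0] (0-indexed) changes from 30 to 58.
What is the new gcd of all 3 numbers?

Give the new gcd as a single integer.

Numbers: [30, 8, 74], gcd = 2
Change: index 0, 30 -> 58
gcd of the OTHER numbers (without index 0): gcd([8, 74]) = 2
New gcd = gcd(g_others, new_val) = gcd(2, 58) = 2

Answer: 2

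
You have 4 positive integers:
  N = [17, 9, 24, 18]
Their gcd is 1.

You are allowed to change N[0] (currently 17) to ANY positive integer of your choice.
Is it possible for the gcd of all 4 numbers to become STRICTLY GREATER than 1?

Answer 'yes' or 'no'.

Answer: yes

Derivation:
Current gcd = 1
gcd of all OTHER numbers (without N[0]=17): gcd([9, 24, 18]) = 3
The new gcd after any change is gcd(3, new_value).
This can be at most 3.
Since 3 > old gcd 1, the gcd CAN increase (e.g., set N[0] = 3).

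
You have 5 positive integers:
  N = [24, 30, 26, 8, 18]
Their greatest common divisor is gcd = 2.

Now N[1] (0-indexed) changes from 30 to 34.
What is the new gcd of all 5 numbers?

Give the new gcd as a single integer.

Numbers: [24, 30, 26, 8, 18], gcd = 2
Change: index 1, 30 -> 34
gcd of the OTHER numbers (without index 1): gcd([24, 26, 8, 18]) = 2
New gcd = gcd(g_others, new_val) = gcd(2, 34) = 2

Answer: 2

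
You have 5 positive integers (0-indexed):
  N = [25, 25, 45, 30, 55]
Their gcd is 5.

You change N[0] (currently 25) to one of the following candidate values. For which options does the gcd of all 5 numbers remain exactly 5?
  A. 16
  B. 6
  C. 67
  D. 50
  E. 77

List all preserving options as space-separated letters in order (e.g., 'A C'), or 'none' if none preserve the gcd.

Answer: D

Derivation:
Old gcd = 5; gcd of others (without N[0]) = 5
New gcd for candidate v: gcd(5, v). Preserves old gcd iff gcd(5, v) = 5.
  Option A: v=16, gcd(5,16)=1 -> changes
  Option B: v=6, gcd(5,6)=1 -> changes
  Option C: v=67, gcd(5,67)=1 -> changes
  Option D: v=50, gcd(5,50)=5 -> preserves
  Option E: v=77, gcd(5,77)=1 -> changes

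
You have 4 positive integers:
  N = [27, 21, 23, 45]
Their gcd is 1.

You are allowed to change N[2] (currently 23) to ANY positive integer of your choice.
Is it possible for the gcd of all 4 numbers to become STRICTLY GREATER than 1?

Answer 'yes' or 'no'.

Current gcd = 1
gcd of all OTHER numbers (without N[2]=23): gcd([27, 21, 45]) = 3
The new gcd after any change is gcd(3, new_value).
This can be at most 3.
Since 3 > old gcd 1, the gcd CAN increase (e.g., set N[2] = 3).

Answer: yes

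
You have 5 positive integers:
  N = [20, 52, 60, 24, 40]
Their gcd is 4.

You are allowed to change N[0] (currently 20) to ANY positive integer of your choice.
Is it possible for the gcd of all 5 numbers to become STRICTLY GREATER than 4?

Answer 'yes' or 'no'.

Answer: no

Derivation:
Current gcd = 4
gcd of all OTHER numbers (without N[0]=20): gcd([52, 60, 24, 40]) = 4
The new gcd after any change is gcd(4, new_value).
This can be at most 4.
Since 4 = old gcd 4, the gcd can only stay the same or decrease.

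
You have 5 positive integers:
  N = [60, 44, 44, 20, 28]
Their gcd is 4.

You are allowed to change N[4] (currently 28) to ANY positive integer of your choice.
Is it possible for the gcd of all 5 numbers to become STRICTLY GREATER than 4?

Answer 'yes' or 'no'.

Current gcd = 4
gcd of all OTHER numbers (without N[4]=28): gcd([60, 44, 44, 20]) = 4
The new gcd after any change is gcd(4, new_value).
This can be at most 4.
Since 4 = old gcd 4, the gcd can only stay the same or decrease.

Answer: no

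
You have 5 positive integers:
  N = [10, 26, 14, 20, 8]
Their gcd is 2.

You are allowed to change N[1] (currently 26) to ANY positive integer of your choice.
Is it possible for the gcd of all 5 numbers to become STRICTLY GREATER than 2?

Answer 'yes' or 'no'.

Answer: no

Derivation:
Current gcd = 2
gcd of all OTHER numbers (without N[1]=26): gcd([10, 14, 20, 8]) = 2
The new gcd after any change is gcd(2, new_value).
This can be at most 2.
Since 2 = old gcd 2, the gcd can only stay the same or decrease.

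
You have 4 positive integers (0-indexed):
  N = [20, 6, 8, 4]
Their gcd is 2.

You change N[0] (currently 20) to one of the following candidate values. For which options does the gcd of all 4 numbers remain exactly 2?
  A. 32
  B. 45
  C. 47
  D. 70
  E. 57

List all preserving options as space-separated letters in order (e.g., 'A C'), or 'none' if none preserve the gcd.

Answer: A D

Derivation:
Old gcd = 2; gcd of others (without N[0]) = 2
New gcd for candidate v: gcd(2, v). Preserves old gcd iff gcd(2, v) = 2.
  Option A: v=32, gcd(2,32)=2 -> preserves
  Option B: v=45, gcd(2,45)=1 -> changes
  Option C: v=47, gcd(2,47)=1 -> changes
  Option D: v=70, gcd(2,70)=2 -> preserves
  Option E: v=57, gcd(2,57)=1 -> changes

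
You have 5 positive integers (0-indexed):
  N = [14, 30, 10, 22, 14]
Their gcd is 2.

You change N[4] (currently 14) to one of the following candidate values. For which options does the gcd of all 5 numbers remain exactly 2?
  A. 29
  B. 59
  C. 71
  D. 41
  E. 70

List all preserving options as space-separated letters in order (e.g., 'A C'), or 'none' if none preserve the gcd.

Old gcd = 2; gcd of others (without N[4]) = 2
New gcd for candidate v: gcd(2, v). Preserves old gcd iff gcd(2, v) = 2.
  Option A: v=29, gcd(2,29)=1 -> changes
  Option B: v=59, gcd(2,59)=1 -> changes
  Option C: v=71, gcd(2,71)=1 -> changes
  Option D: v=41, gcd(2,41)=1 -> changes
  Option E: v=70, gcd(2,70)=2 -> preserves

Answer: E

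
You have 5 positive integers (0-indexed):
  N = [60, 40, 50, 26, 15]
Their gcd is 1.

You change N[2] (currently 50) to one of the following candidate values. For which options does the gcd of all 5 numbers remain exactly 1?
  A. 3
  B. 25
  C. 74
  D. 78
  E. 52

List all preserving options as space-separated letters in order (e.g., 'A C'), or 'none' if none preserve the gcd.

Answer: A B C D E

Derivation:
Old gcd = 1; gcd of others (without N[2]) = 1
New gcd for candidate v: gcd(1, v). Preserves old gcd iff gcd(1, v) = 1.
  Option A: v=3, gcd(1,3)=1 -> preserves
  Option B: v=25, gcd(1,25)=1 -> preserves
  Option C: v=74, gcd(1,74)=1 -> preserves
  Option D: v=78, gcd(1,78)=1 -> preserves
  Option E: v=52, gcd(1,52)=1 -> preserves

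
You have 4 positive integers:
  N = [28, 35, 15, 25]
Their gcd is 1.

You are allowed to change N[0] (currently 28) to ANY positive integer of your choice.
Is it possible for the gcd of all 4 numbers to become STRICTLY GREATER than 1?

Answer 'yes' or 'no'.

Current gcd = 1
gcd of all OTHER numbers (without N[0]=28): gcd([35, 15, 25]) = 5
The new gcd after any change is gcd(5, new_value).
This can be at most 5.
Since 5 > old gcd 1, the gcd CAN increase (e.g., set N[0] = 5).

Answer: yes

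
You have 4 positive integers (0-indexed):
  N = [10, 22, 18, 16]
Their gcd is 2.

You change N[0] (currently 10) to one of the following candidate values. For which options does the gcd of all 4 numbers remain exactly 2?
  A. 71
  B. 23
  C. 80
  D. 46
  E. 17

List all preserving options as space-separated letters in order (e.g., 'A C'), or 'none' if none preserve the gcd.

Old gcd = 2; gcd of others (without N[0]) = 2
New gcd for candidate v: gcd(2, v). Preserves old gcd iff gcd(2, v) = 2.
  Option A: v=71, gcd(2,71)=1 -> changes
  Option B: v=23, gcd(2,23)=1 -> changes
  Option C: v=80, gcd(2,80)=2 -> preserves
  Option D: v=46, gcd(2,46)=2 -> preserves
  Option E: v=17, gcd(2,17)=1 -> changes

Answer: C D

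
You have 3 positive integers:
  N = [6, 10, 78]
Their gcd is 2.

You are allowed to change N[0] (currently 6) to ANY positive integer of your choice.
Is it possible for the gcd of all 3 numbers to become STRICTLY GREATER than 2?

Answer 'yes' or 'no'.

Answer: no

Derivation:
Current gcd = 2
gcd of all OTHER numbers (without N[0]=6): gcd([10, 78]) = 2
The new gcd after any change is gcd(2, new_value).
This can be at most 2.
Since 2 = old gcd 2, the gcd can only stay the same or decrease.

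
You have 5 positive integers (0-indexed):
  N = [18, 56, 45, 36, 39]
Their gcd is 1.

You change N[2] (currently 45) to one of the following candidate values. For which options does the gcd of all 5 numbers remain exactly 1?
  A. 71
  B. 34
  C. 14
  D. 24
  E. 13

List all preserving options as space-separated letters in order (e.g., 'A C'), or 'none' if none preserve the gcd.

Old gcd = 1; gcd of others (without N[2]) = 1
New gcd for candidate v: gcd(1, v). Preserves old gcd iff gcd(1, v) = 1.
  Option A: v=71, gcd(1,71)=1 -> preserves
  Option B: v=34, gcd(1,34)=1 -> preserves
  Option C: v=14, gcd(1,14)=1 -> preserves
  Option D: v=24, gcd(1,24)=1 -> preserves
  Option E: v=13, gcd(1,13)=1 -> preserves

Answer: A B C D E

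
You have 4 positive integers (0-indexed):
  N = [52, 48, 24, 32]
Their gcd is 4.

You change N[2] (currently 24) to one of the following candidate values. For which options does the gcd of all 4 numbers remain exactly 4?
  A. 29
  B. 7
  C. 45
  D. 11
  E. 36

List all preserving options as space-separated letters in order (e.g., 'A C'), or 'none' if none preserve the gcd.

Answer: E

Derivation:
Old gcd = 4; gcd of others (without N[2]) = 4
New gcd for candidate v: gcd(4, v). Preserves old gcd iff gcd(4, v) = 4.
  Option A: v=29, gcd(4,29)=1 -> changes
  Option B: v=7, gcd(4,7)=1 -> changes
  Option C: v=45, gcd(4,45)=1 -> changes
  Option D: v=11, gcd(4,11)=1 -> changes
  Option E: v=36, gcd(4,36)=4 -> preserves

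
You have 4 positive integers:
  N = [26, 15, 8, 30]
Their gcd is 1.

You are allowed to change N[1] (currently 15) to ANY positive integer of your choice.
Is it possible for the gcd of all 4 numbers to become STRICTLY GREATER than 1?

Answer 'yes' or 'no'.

Answer: yes

Derivation:
Current gcd = 1
gcd of all OTHER numbers (without N[1]=15): gcd([26, 8, 30]) = 2
The new gcd after any change is gcd(2, new_value).
This can be at most 2.
Since 2 > old gcd 1, the gcd CAN increase (e.g., set N[1] = 2).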